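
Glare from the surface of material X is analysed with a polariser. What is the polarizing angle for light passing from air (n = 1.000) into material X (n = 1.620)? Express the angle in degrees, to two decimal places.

θ_B ≈ 58.31°

Brewster's condition: tan θ_B = n₂/n₁ = 1.620/1.000 = 1.6200.
So θ_B = arctan 1.6200 = 58.31°.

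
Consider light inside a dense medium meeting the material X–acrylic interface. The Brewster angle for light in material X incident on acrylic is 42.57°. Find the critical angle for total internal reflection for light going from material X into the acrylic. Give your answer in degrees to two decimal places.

tan θ_B = n₂/n₁ = tan 42.57° = 0.9186.
Total internal reflection: sin θ_c = n₂/n₁ = 0.9186.
θ_c = arcsin(0.9186) = 66.72°.

θ_c ≈ 66.72°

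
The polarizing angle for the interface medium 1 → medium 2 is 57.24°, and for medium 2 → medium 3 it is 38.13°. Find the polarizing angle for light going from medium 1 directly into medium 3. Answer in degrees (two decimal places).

Each Brewster angle gives a ratio: n₂/n₁ = tan 57.24° = 1.5541, n₃/n₂ = tan 38.13° = 0.7849.
n₃/n₁ = 1.2199. Then tan θ_B(1→3) = n₃/n₁, so θ_B(1→3) = arctan(1.2199) = 50.66°.

θ_B ≈ 50.66°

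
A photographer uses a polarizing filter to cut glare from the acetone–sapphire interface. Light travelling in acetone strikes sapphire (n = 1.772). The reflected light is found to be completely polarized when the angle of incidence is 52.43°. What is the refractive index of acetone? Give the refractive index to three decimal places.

n ≈ 1.363

Brewster's law: tan θ_B = n₂/n₁ (light incident in acetone, refracted into sapphire).
n₁ = n₂ / tan θ_B = 1.772 / tan 52.43° = 1.363.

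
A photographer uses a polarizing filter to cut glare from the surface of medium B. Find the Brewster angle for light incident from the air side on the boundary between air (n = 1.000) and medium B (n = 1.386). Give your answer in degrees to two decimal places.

θ_B ≈ 54.19°

At Brewster's angle the reflected and refracted rays are perpendicular, which with Snell's law gives tan θ_B = n₂/n₁.
tan θ_B = n₂/n₁ = 1.386/1.000 = 1.3860.
θ_B = arctan(1.3860) = 54.19°.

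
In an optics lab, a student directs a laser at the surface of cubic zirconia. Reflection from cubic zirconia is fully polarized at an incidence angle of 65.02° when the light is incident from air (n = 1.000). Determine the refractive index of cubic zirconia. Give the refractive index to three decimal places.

Brewster's law: tan θ_B = n₂/n₁ (light incident in air, refracted into cubic zirconia).
n₂ = n₁ tan θ_B = 1.000 × tan 65.02° = 2.146.

n ≈ 2.146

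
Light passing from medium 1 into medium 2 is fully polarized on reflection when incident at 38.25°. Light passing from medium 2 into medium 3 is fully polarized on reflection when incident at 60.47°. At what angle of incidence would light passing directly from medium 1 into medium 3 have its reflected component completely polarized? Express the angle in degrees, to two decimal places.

n₂/n₁ = tan 38.25° = 0.7883 and n₃/n₂ = tan 60.47° = 1.7653.
n₃/n₁ = 1.3917. Then tan θ_B(1→3) = n₃/n₁, so θ_B(1→3) = arctan(1.3917) = 54.30°.

θ_B ≈ 54.30°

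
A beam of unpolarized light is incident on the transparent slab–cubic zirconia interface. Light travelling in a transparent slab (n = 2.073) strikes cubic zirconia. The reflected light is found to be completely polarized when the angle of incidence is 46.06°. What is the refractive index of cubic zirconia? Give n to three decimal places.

At Brewster's angle, tan θ_B = n₂/n₁ with n₁ on the incident side (a transparent slab) and n₂ on the transmitted side (cubic zirconia).
n₂ = n₁ tan θ_B = 2.073 × tan 46.06° = 2.151.

n ≈ 2.151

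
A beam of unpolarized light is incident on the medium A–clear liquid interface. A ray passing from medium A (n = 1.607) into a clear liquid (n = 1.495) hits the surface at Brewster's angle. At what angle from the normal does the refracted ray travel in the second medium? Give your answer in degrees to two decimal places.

First find Brewster's angle: tan θ_B = 1.495/1.607 = 0.9303, giving θ_B = 42.93°.
Since θ_B + θ_t = 90° at Brewster incidence, θ_t = 90° − 42.93° = 47.07°.

θ_t ≈ 47.07°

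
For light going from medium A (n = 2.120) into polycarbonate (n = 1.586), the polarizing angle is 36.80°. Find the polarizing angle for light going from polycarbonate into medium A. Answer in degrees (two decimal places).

θ_B' ≈ 53.20°

tan θ_B' = n₁/n₂ = 1/tan θ_B, so θ_B' = 90° − θ_B.
θ_B' = 90° − 36.80° = 53.20°.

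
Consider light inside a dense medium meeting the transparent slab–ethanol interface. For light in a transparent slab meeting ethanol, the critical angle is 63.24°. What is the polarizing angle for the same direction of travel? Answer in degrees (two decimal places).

θ_B ≈ 41.76°

sin θ_c = n₂/n₁, so n₂/n₁ = sin 63.24° = 0.8929.
Brewster: tan θ_B = n₂/n₁ = 0.8929.
θ_B = arctan(0.8929) = 41.76°.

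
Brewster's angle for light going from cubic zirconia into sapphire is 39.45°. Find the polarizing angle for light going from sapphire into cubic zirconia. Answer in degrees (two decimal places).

The two Brewster angles are complementary: θ_B' = 90° − θ_B = 90° − 39.45° = 50.55°.

θ_B' ≈ 50.55°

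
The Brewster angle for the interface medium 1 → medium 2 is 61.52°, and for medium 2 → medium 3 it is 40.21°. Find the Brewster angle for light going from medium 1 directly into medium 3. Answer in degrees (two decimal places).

θ_B ≈ 57.31°

n₂/n₁ = tan 61.52° = 1.8433 and n₃/n₂ = tan 40.21° = 0.8454.
n₃/n₁ = 1.5583. Then tan θ_B(1→3) = n₃/n₁, so θ_B(1→3) = arctan(1.5583) = 57.31°.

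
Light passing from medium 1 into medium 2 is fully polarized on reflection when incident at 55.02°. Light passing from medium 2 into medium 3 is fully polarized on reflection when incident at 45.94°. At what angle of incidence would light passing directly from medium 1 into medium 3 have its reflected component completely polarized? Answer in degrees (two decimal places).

θ_B ≈ 55.90°

n₂/n₁ = tan 55.02° = 1.4292 and n₃/n₂ = tan 45.94° = 1.0334.
So n₃/n₁ = (n₂/n₁)(n₃/n₂) = 1.4292 × 1.0334 = 1.4769.
θ_B(1→3) = arctan(1.4769) = 55.90°.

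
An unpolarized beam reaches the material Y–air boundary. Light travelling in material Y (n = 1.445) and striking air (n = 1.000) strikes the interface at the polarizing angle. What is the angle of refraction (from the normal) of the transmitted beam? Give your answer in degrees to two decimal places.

θ_t ≈ 55.32°

First find Brewster's angle: tan θ_B = 1.000/1.445 = 0.6920, giving θ_B = 34.68°.
The refracted ray is perpendicular to the reflected ray, so θ_t = 90° − θ_B = 55.32°.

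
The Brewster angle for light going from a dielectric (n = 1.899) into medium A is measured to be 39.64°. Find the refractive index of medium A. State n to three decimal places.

Full polarization of the reflected beam means tan θ_B = n₂/n₁, where n₁ is the incident medium (a dielectric).
n₂ = n₁ tan θ_B = 1.899 × tan 39.64° = 1.573.

n ≈ 1.573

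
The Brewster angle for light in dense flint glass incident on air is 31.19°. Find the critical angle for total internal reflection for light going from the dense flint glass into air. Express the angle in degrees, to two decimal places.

θ_c ≈ 37.26°

From Brewster, n₂/n₁ = tan θ_B = tan 31.19° = 0.6054.
Then sin θ_c = n₂/n₁ = 0.6054, so θ_c = arcsin 0.6054 = 37.26°.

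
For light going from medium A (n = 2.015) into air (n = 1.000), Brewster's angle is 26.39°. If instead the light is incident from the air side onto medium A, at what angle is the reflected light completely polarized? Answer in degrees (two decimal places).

The two Brewster angles are complementary: θ_B' = 90° − θ_B = 90° − 26.39° = 63.61°.

θ_B' ≈ 63.61°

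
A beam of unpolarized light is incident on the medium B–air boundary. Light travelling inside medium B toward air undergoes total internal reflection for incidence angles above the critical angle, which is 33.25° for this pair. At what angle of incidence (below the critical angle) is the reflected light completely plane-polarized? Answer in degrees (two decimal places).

θ_B ≈ 28.74°

At the critical angle sin θ_c = n₂/n₁, giving n₂/n₁ = sin 33.25° = 0.5483.
Then tan θ_B = n₂/n₁ = 0.5483, so θ_B = arctan 0.5483 = 28.74°.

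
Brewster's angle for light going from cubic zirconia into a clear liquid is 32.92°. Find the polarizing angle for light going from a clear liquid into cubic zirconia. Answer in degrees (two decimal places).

Reversing the direction swaps n₁ and n₂, so tan θ_B' = 1/tan θ_B and θ_B' = 90° − θ_B.
Hence θ_B' = 90° − 32.92° = 57.08°.

θ_B' ≈ 57.08°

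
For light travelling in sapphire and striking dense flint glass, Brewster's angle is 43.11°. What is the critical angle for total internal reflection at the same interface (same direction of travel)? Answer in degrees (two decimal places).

n₂/n₁ = tan 43.11° = 0.9361; the critical angle satisfies sin θ_c = n₂/n₁.
θ_c = arcsin(0.9361) = 69.41°.

θ_c ≈ 69.41°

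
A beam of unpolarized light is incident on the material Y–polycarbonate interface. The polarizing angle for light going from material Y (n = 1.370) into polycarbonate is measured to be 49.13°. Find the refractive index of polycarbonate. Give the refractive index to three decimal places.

n ≈ 1.583

At the polarizing angle, tan θ_B = n₂/n₁ with n₁ on the incident side (material Y) and n₂ on the transmitted side (polycarbonate).
n₂ = n₁ tan θ_B = 1.370 × tan 49.13° = 1.583.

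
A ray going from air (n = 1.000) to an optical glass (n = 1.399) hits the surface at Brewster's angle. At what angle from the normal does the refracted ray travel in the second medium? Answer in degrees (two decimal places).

θ_t ≈ 35.56°

tan θ_B = n₂/n₁ = 1.399/1.000 = 1.3990, so θ_B = 54.44°.
The refracted ray is perpendicular to the reflected ray, so θ_t = 90° − θ_B = 35.56°.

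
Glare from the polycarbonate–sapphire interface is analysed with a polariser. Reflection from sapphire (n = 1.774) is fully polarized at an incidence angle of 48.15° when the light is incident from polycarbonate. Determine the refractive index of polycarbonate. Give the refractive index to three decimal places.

n ≈ 1.589

Full polarization of the reflected beam means tan θ_B = n₂/n₁, where n₁ is the incident medium (polycarbonate).
n₁ = n₂ / tan θ_B = 1.774 / tan 48.15° = 1.589.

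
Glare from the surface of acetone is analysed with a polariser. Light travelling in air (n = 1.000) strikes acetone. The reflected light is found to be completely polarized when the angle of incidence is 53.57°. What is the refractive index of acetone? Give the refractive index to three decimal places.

n ≈ 1.355

At the Brewster angle, tan θ_B = n₂/n₁ with n₁ on the incident side (air) and n₂ on the transmitted side (acetone).
n₂ = n₁ tan θ_B = 1.000 × tan 53.57° = 1.355.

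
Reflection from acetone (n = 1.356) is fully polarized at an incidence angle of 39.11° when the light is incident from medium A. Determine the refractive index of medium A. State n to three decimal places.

Brewster's law: tan θ_B = n₂/n₁ (light incident in medium A, refracted into acetone).
n₁ = n₂ / tan θ_B = 1.356 / tan 39.11° = 1.668.

n ≈ 1.668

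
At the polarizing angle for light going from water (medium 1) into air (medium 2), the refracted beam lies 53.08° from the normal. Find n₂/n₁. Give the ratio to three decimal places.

n₂/n₁ ≈ 0.751

θ_B + θ_t = 90°, so θ_B = 90° − 53.08° = 36.92°.
Then n₂/n₁ = tan θ_B = tan 36.92° = 0.751.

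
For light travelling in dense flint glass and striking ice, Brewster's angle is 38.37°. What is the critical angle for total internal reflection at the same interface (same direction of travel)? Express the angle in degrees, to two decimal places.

n₂/n₁ = tan 38.37° = 0.7917; the critical angle satisfies sin θ_c = n₂/n₁.
θ_c = arcsin(0.7917) = 52.35°.

θ_c ≈ 52.35°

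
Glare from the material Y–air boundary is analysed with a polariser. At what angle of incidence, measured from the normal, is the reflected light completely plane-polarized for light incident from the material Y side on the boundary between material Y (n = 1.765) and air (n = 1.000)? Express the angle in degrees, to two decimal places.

θ_B ≈ 29.53°

The reflected p-component vanishes when tan θ_B = n₂/n₁.
Here n₂/n₁ = 1.000/1.765 = 0.5666, and Brewster's law gives tan θ_B = n₂/n₁. Taking the arctangent, θ_B = 29.53°.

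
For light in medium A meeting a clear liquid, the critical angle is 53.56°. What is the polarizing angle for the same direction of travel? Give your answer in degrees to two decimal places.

At the critical angle sin θ_c = n₂/n₁, giving n₂/n₁ = sin 53.56° = 0.8045.
Then tan θ_B = n₂/n₁ = 0.8045, so θ_B = arctan 0.8045 = 38.82°.

θ_B ≈ 38.82°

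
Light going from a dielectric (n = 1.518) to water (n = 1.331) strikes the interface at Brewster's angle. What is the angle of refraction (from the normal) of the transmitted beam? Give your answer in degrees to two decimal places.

First find Brewster's angle: tan θ_B = 1.331/1.518 = 0.8768, giving θ_B = 41.24°.
At Brewster's angle the reflected and refracted rays are perpendicular, so θ_t = 90° − θ_B = 90° − 41.24° = 48.76°.

θ_t ≈ 48.76°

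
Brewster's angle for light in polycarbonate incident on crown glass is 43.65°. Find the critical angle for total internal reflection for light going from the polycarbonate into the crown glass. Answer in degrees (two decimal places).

θ_c ≈ 72.54°

n₂/n₁ = tan 43.65° = 0.9540; the critical angle satisfies sin θ_c = n₂/n₁.
θ_c = arcsin(0.9540) = 72.54°.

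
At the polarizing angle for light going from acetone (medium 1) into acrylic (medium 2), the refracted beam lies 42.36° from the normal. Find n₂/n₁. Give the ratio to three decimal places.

n₂/n₁ ≈ 1.097

At Brewster incidence θ_B = 90° − θ_t = 90° − 42.36° = 47.64°.
Then n₂/n₁ = tan θ_B = tan 47.64° = 1.097.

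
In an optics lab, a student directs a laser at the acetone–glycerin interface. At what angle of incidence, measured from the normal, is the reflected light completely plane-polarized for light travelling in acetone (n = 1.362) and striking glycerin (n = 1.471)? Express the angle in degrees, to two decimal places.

θ_B ≈ 47.20°

The reflected p-component vanishes when tan θ_B = n₂/n₁.
Brewster's condition: tan θ_B = n₂/n₁ = 1.471/1.362 = 1.0800.
So θ_B = arctan 1.0800 = 47.20°.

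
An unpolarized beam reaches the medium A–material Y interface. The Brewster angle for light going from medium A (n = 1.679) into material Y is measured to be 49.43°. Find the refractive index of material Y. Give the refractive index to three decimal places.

n ≈ 1.961

Brewster's law: tan θ_B = n₂/n₁ (light incident in medium A, refracted into material Y).
n₂ = n₁ tan θ_B = 1.679 × tan 49.43° = 1.961.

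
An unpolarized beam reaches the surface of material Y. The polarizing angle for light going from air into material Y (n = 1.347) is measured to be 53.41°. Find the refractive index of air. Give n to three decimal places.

n ≈ 1.000

Full polarization of the reflected beam means tan θ_B = n₂/n₁, where n₁ is the incident medium (air).
n₁ = n₂ / tan θ_B = 1.347 / tan 53.41° = 1.000.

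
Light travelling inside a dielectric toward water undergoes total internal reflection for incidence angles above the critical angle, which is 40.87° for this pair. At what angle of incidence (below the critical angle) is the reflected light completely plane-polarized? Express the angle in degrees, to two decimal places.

θ_B ≈ 33.20°

At the critical angle sin θ_c = n₂/n₁, giving n₂/n₁ = sin 40.87° = 0.6543.
Then tan θ_B = n₂/n₁ = 0.6543, so θ_B = arctan 0.6543 = 33.20°.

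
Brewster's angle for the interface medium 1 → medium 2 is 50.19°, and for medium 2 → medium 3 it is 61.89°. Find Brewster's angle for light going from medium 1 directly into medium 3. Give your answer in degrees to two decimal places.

θ_B ≈ 66.00°

n₂/n₁ = tan 50.19° = 1.1998 and n₃/n₂ = tan 61.89° = 1.8720.
n₃/n₁ = 2.2461. Then tan θ_B(1→3) = n₃/n₁, so θ_B(1→3) = arctan(2.2461) = 66.00°.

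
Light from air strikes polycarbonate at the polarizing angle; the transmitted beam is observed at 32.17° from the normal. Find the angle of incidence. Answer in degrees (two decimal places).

θ_B ≈ 57.83°

Brewster's condition makes the reflected and refracted beams perpendicular: θ_B + θ_t = 90°.
θ_B = 90° − 32.17° = 57.83°.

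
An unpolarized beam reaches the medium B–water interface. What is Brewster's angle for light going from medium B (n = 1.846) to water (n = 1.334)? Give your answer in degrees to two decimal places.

tan θ_B = n₂/n₁ = 1.334/1.846 = 0.7226. Taking the arctangent, θ_B = 35.85°.

θ_B ≈ 35.85°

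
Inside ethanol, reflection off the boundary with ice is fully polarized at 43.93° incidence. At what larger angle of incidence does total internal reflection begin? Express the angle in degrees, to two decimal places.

From Brewster, n₂/n₁ = tan θ_B = tan 43.93° = 0.9633.
Then sin θ_c = n₂/n₁ = 0.9633, so θ_c = arcsin 0.9633 = 74.44°.

θ_c ≈ 74.44°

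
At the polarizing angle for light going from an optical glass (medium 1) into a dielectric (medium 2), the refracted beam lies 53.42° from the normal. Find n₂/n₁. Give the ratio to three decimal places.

n₂/n₁ ≈ 0.742

θ_B + θ_t = 90°, so θ_B = 90° − 53.42° = 36.58°.
Then n₂/n₁ = tan θ_B = tan 36.58° = 0.742.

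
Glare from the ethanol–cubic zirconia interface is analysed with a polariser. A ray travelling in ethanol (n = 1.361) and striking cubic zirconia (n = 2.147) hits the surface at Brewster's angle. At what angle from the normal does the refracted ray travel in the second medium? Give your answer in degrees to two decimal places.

θ_t ≈ 32.37°

First find Brewster's angle: tan θ_B = 2.147/1.361 = 1.5775, giving θ_B = 57.63°.
At Brewster's angle the reflected and refracted rays are perpendicular, so θ_t = 90° − θ_B = 90° − 57.63° = 32.37°.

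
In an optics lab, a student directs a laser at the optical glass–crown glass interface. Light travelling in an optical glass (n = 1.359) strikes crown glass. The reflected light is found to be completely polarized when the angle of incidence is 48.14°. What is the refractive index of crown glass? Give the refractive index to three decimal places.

n ≈ 1.517

Full polarization of the reflected beam means tan θ_B = n₂/n₁, where n₁ is the incident medium (an optical glass).
n₂ = n₁ tan θ_B = 1.359 × tan 48.14° = 1.517.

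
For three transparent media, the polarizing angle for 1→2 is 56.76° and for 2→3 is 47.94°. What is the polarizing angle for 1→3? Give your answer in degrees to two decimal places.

θ_B ≈ 59.40°

n₂/n₁ = tan 56.76° = 1.5258 and n₃/n₂ = tan 47.94° = 1.1083.
Multiplying, n₃/n₁ = 1.5258 × 1.1083 = 1.6910, and θ_B(1→3) = arctan 1.6910 = 59.40°.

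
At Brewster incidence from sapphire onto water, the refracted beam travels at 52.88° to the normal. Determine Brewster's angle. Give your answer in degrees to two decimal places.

Brewster's condition makes the reflected and refracted beams perpendicular: θ_B + θ_t = 90°.
So θ_B = 90° − θ_t = 90° − 52.88° = 37.12°.

θ_B ≈ 37.12°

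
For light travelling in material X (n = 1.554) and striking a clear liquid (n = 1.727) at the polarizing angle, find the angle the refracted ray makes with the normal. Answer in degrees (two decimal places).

θ_B = arctan(n₂/n₁) = arctan(1.727/1.554) = 48.02°.
The refracted ray is perpendicular to the reflected ray, so θ_t = 90° − θ_B = 41.98°.

θ_t ≈ 41.98°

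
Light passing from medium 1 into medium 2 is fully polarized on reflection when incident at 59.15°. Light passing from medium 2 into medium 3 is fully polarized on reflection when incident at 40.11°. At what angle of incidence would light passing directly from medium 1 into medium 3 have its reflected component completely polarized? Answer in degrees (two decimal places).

n₂/n₁ = tan 59.15° = 1.6742 and n₃/n₂ = tan 40.11° = 0.8424.
So n₃/n₁ = (n₂/n₁)(n₃/n₂) = 1.6742 × 0.8424 = 1.4103.
θ_B(1→3) = arctan(1.4103) = 54.66°.

θ_B ≈ 54.66°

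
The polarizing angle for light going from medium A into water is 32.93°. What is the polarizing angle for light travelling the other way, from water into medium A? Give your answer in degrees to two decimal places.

θ_B' ≈ 57.07°

tan θ_B' = n₁/n₂ = 1/tan θ_B, so θ_B' = 90° − θ_B.
θ_B' = 90° − 32.93° = 57.07°.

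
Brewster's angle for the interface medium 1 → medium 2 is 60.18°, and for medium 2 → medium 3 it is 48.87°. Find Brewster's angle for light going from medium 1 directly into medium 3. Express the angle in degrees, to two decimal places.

tan θ_B(1→2) = n₂/n₁ = tan 60.18° = 1.7447.
tan θ_B(2→3) = n₃/n₂ = tan 48.87° = 1.1451.
So n₃/n₁ = (n₂/n₁)(n₃/n₂) = 1.7447 × 1.1451 = 1.9979.
θ_B(1→3) = arctan(1.9979) = 63.41°.

θ_B ≈ 63.41°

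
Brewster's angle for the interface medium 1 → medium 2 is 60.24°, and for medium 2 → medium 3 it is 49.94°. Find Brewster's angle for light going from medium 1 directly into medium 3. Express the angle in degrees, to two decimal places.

tan θ_B(1→2) = n₂/n₁ = tan 60.24° = 1.7489.
tan θ_B(2→3) = n₃/n₂ = tan 49.94° = 1.1892.
So n₃/n₁ = (n₂/n₁)(n₃/n₂) = 1.7489 × 1.1892 = 2.0799.
θ_B(1→3) = arctan(2.0799) = 64.32°.

θ_B ≈ 64.32°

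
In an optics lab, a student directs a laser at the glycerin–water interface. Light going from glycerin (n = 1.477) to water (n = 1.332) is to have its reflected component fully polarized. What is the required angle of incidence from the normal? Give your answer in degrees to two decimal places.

At Brewster's angle the reflected and refracted rays are perpendicular, which with Snell's law gives tan θ_B = n₂/n₁.
tan θ_B = n₂/n₁ = 1.332/1.477 = 0.9018.
So θ_B = arctan 0.9018 = 42.05°.

θ_B ≈ 42.05°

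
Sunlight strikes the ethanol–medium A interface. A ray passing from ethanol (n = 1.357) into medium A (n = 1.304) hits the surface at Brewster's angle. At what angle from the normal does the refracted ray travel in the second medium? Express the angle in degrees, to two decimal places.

First find Brewster's angle: tan θ_B = 1.304/1.357 = 0.9609, giving θ_B = 43.86°.
At Brewster's angle the reflected and refracted rays are perpendicular, so θ_t = 90° − θ_B = 90° − 43.86° = 46.14°.

θ_t ≈ 46.14°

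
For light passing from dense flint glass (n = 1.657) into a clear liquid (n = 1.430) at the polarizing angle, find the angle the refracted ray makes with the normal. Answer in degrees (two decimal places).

θ_t ≈ 49.21°

First find Brewster's angle: tan θ_B = 1.430/1.657 = 0.8630, giving θ_B = 40.79°.
Since θ_B + θ_t = 90° at Brewster incidence, θ_t = 90° − 40.79° = 49.21°.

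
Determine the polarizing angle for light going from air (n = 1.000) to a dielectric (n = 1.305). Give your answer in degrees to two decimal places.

tan θ_B = n₂/n₁ = 1.305/1.000 = 1.3050. Taking the arctangent, θ_B = 52.54°.

θ_B ≈ 52.54°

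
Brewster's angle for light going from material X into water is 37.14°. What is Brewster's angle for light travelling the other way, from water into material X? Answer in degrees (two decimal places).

θ_B' ≈ 52.86°

The two Brewster angles are complementary: θ_B' = 90° − θ_B = 90° − 37.14° = 52.86°.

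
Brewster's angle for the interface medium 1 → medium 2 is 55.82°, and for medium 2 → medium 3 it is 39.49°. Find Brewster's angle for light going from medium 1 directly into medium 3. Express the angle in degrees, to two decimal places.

θ_B ≈ 50.51°

tan θ_B(1→2) = n₂/n₁ = tan 55.82° = 1.4726.
tan θ_B(2→3) = n₃/n₂ = tan 39.49° = 0.8240.
Multiplying, n₃/n₁ = 1.4726 × 0.8240 = 1.2135, and θ_B(1→3) = arctan 1.2135 = 50.51°.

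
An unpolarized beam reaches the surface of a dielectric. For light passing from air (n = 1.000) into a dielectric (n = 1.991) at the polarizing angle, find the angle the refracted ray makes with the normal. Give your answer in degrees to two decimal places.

θ_t ≈ 26.67°

First find Brewster's angle: tan θ_B = 1.991/1.000 = 1.9910, giving θ_B = 63.33°.
Since θ_B + θ_t = 90° at Brewster incidence, θ_t = 90° − 63.33° = 26.67°.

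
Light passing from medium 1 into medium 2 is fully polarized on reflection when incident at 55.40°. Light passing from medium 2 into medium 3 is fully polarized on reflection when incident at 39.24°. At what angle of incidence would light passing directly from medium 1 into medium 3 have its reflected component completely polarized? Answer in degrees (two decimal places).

θ_B ≈ 49.81°

n₂/n₁ = tan 55.40° = 1.4496 and n₃/n₂ = tan 39.24° = 0.8167.
Multiplying, n₃/n₁ = 1.4496 × 0.8167 = 1.1839, and θ_B(1→3) = arctan 1.1839 = 49.81°.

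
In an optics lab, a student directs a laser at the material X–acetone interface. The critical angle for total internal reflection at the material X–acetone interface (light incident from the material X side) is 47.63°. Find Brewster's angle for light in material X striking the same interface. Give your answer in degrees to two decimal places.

θ_B ≈ 36.46°

n₂/n₁ = sin θ_c = sin 47.63° = 0.7388.
tan θ_B equals the same ratio, so θ_B = arctan(0.7388) = 36.46°.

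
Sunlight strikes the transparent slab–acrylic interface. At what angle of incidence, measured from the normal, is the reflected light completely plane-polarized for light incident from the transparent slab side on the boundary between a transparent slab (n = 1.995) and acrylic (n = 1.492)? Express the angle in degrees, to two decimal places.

θ_B ≈ 36.79°

Here n₂/n₁ = 1.492/1.995 = 0.7479, and Brewster's law gives tan θ_B = n₂/n₁. Taking the arctangent, θ_B = 36.79°.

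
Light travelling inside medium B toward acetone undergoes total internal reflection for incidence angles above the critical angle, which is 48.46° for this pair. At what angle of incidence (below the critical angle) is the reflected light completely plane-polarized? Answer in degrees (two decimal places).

At the critical angle sin θ_c = n₂/n₁, giving n₂/n₁ = sin 48.46° = 0.7485.
Then tan θ_B = n₂/n₁ = 0.7485, so θ_B = arctan 0.7485 = 36.81°.

θ_B ≈ 36.81°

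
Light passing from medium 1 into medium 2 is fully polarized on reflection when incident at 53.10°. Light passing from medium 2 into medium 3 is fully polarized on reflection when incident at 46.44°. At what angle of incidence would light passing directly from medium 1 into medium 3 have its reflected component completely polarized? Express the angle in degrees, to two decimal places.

Each Brewster angle gives a ratio: n₂/n₁ = tan 53.10° = 1.3319, n₃/n₂ = tan 46.44° = 1.0516.
So n₃/n₁ = (n₂/n₁)(n₃/n₂) = 1.3319 × 1.0516 = 1.4006.
θ_B(1→3) = arctan(1.4006) = 54.47°.

θ_B ≈ 54.47°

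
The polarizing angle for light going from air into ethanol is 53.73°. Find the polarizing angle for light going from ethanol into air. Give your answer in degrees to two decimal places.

θ_B' ≈ 36.27°

The two Brewster angles are complementary: θ_B' = 90° − θ_B = 90° − 53.73° = 36.27°.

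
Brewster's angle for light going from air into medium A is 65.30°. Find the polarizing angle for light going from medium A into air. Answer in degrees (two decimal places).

θ_B' ≈ 24.70°

The two Brewster angles are complementary: θ_B' = 90° − θ_B = 90° − 65.30° = 24.70°.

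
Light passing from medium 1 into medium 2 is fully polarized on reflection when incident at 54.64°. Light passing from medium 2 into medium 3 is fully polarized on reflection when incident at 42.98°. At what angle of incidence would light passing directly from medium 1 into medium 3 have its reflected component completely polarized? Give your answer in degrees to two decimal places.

n₂/n₁ = tan 54.64° = 1.4092 and n₃/n₂ = tan 42.98° = 0.9319.
So n₃/n₁ = (n₂/n₁)(n₃/n₂) = 1.4092 × 0.9319 = 1.3132.
θ_B(1→3) = arctan(1.3132) = 52.71°.

θ_B ≈ 52.71°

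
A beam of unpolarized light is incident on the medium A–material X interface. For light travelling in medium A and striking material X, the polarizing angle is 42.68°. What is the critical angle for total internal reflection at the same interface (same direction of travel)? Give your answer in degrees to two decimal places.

θ_c ≈ 67.24°

From Brewster, n₂/n₁ = tan θ_B = tan 42.68° = 0.9221.
Then sin θ_c = n₂/n₁ = 0.9221, so θ_c = arcsin 0.9221 = 67.24°.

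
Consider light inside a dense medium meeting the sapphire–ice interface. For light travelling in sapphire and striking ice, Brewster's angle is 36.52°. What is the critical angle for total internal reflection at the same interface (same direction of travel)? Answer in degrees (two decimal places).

From Brewster, n₂/n₁ = tan θ_B = tan 36.52° = 0.7405.
Then sin θ_c = n₂/n₁ = 0.7405, so θ_c = arcsin 0.7405 = 47.77°.

θ_c ≈ 47.77°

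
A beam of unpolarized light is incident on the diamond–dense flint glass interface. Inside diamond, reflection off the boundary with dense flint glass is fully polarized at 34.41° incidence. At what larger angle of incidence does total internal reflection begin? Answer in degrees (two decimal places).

From Brewster, n₂/n₁ = tan θ_B = tan 34.41° = 0.6850.
Then sin θ_c = n₂/n₁ = 0.6850, so θ_c = arcsin 0.6850 = 43.23°.

θ_c ≈ 43.23°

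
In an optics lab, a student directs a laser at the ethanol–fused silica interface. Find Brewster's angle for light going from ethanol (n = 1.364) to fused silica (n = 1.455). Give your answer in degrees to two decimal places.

θ_B ≈ 46.85°

At Brewster's angle the reflected and refracted rays are perpendicular, which with Snell's law gives tan θ_B = n₂/n₁.
Here n₂/n₁ = 1.455/1.364 = 1.0667, and Brewster's law gives tan θ_B = n₂/n₁.
θ_B = arctan(1.0667) = 46.85°.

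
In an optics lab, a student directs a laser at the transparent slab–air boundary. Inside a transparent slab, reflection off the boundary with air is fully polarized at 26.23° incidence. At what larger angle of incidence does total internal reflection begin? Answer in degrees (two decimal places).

From Brewster, n₂/n₁ = tan θ_B = tan 26.23° = 0.4927.
Then sin θ_c = n₂/n₁ = 0.4927, so θ_c = arcsin 0.4927 = 29.52°.

θ_c ≈ 29.52°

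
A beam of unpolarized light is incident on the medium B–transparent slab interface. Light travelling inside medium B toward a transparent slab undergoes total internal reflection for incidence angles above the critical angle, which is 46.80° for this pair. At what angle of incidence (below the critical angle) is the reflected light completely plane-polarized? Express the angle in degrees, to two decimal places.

n₂/n₁ = sin θ_c = sin 46.80° = 0.7290.
tan θ_B equals the same ratio, so θ_B = arctan(0.7290) = 36.09°.

θ_B ≈ 36.09°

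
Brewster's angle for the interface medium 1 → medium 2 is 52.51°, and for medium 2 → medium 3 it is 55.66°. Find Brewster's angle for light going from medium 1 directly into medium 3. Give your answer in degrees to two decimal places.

Each Brewster angle gives a ratio: n₂/n₁ = tan 52.51° = 1.3037, n₃/n₂ = tan 55.66° = 1.4637.
So n₃/n₁ = (n₂/n₁)(n₃/n₂) = 1.3037 × 1.4637 = 1.9083.
θ_B(1→3) = arctan(1.9083) = 62.34°.

θ_B ≈ 62.34°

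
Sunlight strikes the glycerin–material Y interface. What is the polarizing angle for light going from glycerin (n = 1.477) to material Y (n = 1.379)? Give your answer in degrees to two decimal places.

At Brewster's angle the reflected and refracted rays are perpendicular, which with Snell's law gives tan θ_B = n₂/n₁.
Here n₂/n₁ = 1.379/1.477 = 0.9336, and Brewster's law gives tan θ_B = n₂/n₁. Taking the arctangent, θ_B = 43.03°.

θ_B ≈ 43.03°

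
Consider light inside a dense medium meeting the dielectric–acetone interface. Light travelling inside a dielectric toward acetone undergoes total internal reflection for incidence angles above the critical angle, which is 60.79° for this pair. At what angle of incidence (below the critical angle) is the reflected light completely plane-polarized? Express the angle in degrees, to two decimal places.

θ_B ≈ 41.12°

n₂/n₁ = sin θ_c = sin 60.79° = 0.8728.
tan θ_B equals the same ratio, so θ_B = arctan(0.8728) = 41.12°.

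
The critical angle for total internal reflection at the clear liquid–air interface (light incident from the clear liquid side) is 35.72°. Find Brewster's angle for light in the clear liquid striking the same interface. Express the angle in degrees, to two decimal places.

n₂/n₁ = sin θ_c = sin 35.72° = 0.5838.
tan θ_B equals the same ratio, so θ_B = arctan(0.5838) = 30.28°.

θ_B ≈ 30.28°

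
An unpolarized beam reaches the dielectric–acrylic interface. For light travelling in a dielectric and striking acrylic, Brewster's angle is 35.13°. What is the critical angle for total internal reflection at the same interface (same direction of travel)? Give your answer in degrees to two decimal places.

θ_c ≈ 44.72°

From Brewster, n₂/n₁ = tan θ_B = tan 35.13° = 0.7036.
Then sin θ_c = n₂/n₁ = 0.7036, so θ_c = arcsin 0.7036 = 44.72°.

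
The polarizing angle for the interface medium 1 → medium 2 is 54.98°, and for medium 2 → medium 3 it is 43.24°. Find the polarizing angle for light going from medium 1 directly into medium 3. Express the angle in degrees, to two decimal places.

θ_B ≈ 53.31°

Each Brewster angle gives a ratio: n₂/n₁ = tan 54.98° = 1.4271, n₃/n₂ = tan 43.24° = 0.9404.
Multiplying, n₃/n₁ = 1.4271 × 0.9404 = 1.3420, and θ_B(1→3) = arctan 1.3420 = 53.31°.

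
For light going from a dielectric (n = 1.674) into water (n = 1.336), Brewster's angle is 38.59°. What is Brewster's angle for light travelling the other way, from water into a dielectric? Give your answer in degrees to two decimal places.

The two Brewster angles are complementary: θ_B' = 90° − θ_B = 90° − 38.59° = 51.41°.

θ_B' ≈ 51.41°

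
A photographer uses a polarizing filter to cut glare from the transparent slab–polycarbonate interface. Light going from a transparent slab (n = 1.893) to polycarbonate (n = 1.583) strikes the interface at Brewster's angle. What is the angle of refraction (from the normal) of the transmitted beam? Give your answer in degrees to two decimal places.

tan θ_B = n₂/n₁ = 1.583/1.893 = 0.8362, so θ_B = 39.90°.
Since θ_B + θ_t = 90° at Brewster incidence, θ_t = 90° − 39.90° = 50.10°.

θ_t ≈ 50.10°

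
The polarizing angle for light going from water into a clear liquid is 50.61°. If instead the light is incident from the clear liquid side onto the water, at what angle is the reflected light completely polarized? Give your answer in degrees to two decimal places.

The two Brewster angles are complementary: θ_B' = 90° − θ_B = 90° − 50.61° = 39.39°.

θ_B' ≈ 39.39°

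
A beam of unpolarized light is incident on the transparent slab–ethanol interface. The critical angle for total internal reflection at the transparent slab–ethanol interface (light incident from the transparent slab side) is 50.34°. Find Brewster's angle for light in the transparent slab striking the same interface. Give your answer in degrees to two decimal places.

sin θ_c = n₂/n₁, so n₂/n₁ = sin 50.34° = 0.7698.
Brewster: tan θ_B = n₂/n₁ = 0.7698.
θ_B = arctan(0.7698) = 37.59°.

θ_B ≈ 37.59°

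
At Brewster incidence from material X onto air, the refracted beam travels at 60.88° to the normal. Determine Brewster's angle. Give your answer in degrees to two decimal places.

θ_B ≈ 29.12°

Brewster's condition makes the reflected and refracted beams perpendicular: θ_B + θ_t = 90°.
θ_B = 90° − 60.88° = 29.12°.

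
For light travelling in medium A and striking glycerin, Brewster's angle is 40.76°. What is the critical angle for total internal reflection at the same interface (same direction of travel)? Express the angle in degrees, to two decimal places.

θ_c ≈ 59.54°

tan θ_B = n₂/n₁ = tan 40.76° = 0.8620.
Total internal reflection: sin θ_c = n₂/n₁ = 0.8620.
θ_c = arcsin(0.8620) = 59.54°.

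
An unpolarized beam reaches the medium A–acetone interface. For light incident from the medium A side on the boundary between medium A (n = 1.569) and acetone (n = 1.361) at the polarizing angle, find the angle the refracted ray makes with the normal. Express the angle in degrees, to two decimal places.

θ_B = arctan(n₂/n₁) = arctan(1.361/1.569) = 40.94°.
The refracted ray is perpendicular to the reflected ray, so θ_t = 90° − θ_B = 49.06°.

θ_t ≈ 49.06°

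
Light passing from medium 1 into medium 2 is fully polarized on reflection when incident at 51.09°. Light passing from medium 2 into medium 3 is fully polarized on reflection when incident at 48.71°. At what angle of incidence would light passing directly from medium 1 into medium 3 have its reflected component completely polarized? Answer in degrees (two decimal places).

Each Brewster angle gives a ratio: n₂/n₁ = tan 51.09° = 1.2389, n₃/n₂ = tan 48.71° = 1.1387.
So n₃/n₁ = (n₂/n₁)(n₃/n₂) = 1.2389 × 1.1387 = 1.4107.
θ_B(1→3) = arctan(1.4107) = 54.67°.

θ_B ≈ 54.67°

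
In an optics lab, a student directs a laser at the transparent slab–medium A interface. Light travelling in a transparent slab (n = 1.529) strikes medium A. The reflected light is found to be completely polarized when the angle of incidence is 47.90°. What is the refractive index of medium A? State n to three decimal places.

n ≈ 1.692

At the Brewster angle, tan θ_B = n₂/n₁ with n₁ on the incident side (a transparent slab) and n₂ on the transmitted side (medium A).
n₂ = n₁ tan θ_B = 1.529 × tan 47.90° = 1.692.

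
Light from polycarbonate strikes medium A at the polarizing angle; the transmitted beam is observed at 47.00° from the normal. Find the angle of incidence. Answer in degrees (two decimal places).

θ_B ≈ 43.00°

Brewster's condition makes the reflected and refracted beams perpendicular: θ_B + θ_t = 90°.
So θ_B = 90° − θ_t = 90° − 47.00° = 43.00°.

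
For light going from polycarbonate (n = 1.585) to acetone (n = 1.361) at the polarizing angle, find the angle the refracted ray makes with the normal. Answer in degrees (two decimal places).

θ_t ≈ 49.35°

θ_B = arctan(n₂/n₁) = arctan(1.361/1.585) = 40.65°.
The refracted ray is perpendicular to the reflected ray, so θ_t = 90° − θ_B = 49.35°.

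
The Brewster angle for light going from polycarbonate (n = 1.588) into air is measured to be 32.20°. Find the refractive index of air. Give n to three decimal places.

At the Brewster angle, tan θ_B = n₂/n₁ with n₁ on the incident side (polycarbonate) and n₂ on the transmitted side (air).
n₂ = n₁ tan θ_B = 1.588 × tan 32.20° = 1.000.

n ≈ 1.000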